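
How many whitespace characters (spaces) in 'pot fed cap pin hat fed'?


\s matches whitespace characters (spaces, tabs, etc.).
Text: 'pot fed cap pin hat fed'
This text has 6 words separated by spaces.
Number of spaces = number of words - 1 = 6 - 1 = 5

5


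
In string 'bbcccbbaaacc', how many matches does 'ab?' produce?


Pattern 'ab?' matches 'a' optionally followed by 'b'.
String: 'bbcccbbaaacc'
Scanning left to right for 'a' then checking next char:
  Match 1: 'a' (a not followed by b)
  Match 2: 'a' (a not followed by b)
  Match 3: 'a' (a not followed by b)
Total matches: 3

3


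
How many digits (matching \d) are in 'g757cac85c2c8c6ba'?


\d matches any digit 0-9.
Scanning 'g757cac85c2c8c6ba':
  pos 1: '7' -> DIGIT
  pos 2: '5' -> DIGIT
  pos 3: '7' -> DIGIT
  pos 7: '8' -> DIGIT
  pos 8: '5' -> DIGIT
  pos 10: '2' -> DIGIT
  pos 12: '8' -> DIGIT
  pos 14: '6' -> DIGIT
Digits found: ['7', '5', '7', '8', '5', '2', '8', '6']
Total: 8

8


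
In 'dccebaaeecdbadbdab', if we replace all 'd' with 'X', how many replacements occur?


re.sub('d', 'X', text) replaces every occurrence of 'd' with 'X'.
Text: 'dccebaaeecdbadbdab'
Scanning for 'd':
  pos 0: 'd' -> replacement #1
  pos 10: 'd' -> replacement #2
  pos 13: 'd' -> replacement #3
  pos 15: 'd' -> replacement #4
Total replacements: 4

4


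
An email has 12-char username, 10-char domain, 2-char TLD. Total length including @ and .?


An email address has format: username@domain.tld
Username length: 12
'@' character: 1
Domain length: 10
'.' character: 1
TLD length: 2
Total = 12 + 1 + 10 + 1 + 2 = 26

26


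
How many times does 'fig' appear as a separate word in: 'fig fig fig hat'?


Scanning each word for exact match 'fig':
  Word 1: 'fig' -> MATCH
  Word 2: 'fig' -> MATCH
  Word 3: 'fig' -> MATCH
  Word 4: 'hat' -> no
Total matches: 3

3


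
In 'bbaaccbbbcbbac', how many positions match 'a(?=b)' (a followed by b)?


Lookahead 'a(?=b)' matches 'a' only when followed by 'b'.
String: 'bbaaccbbbcbbac'
Checking each position where char is 'a':
  pos 2: 'a' -> no (next='a')
  pos 3: 'a' -> no (next='c')
  pos 12: 'a' -> no (next='c')
Matching positions: []
Count: 0

0


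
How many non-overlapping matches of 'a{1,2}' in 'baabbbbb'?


Pattern 'a{1,2}' matches between 1 and 2 consecutive a's (greedy).
String: 'baabbbbb'
Finding runs of a's and applying greedy matching:
  Run at pos 1: 'aa' (length 2)
Matches: ['aa']
Count: 1

1


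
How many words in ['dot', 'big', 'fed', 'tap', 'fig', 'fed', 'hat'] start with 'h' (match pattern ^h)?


Pattern ^h anchors to start of word. Check which words begin with 'h':
  'dot' -> no
  'big' -> no
  'fed' -> no
  'tap' -> no
  'fig' -> no
  'fed' -> no
  'hat' -> MATCH (starts with 'h')
Matching words: ['hat']
Count: 1

1


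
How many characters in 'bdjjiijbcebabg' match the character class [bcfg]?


Character class [bcfg] matches any of: {b, c, f, g}
Scanning string 'bdjjiijbcebabg' character by character:
  pos 0: 'b' -> MATCH
  pos 1: 'd' -> no
  pos 2: 'j' -> no
  pos 3: 'j' -> no
  pos 4: 'i' -> no
  pos 5: 'i' -> no
  pos 6: 'j' -> no
  pos 7: 'b' -> MATCH
  pos 8: 'c' -> MATCH
  pos 9: 'e' -> no
  pos 10: 'b' -> MATCH
  pos 11: 'a' -> no
  pos 12: 'b' -> MATCH
  pos 13: 'g' -> MATCH
Total matches: 6

6


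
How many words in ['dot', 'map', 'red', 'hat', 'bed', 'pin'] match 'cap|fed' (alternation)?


Alternation 'cap|fed' matches either 'cap' or 'fed'.
Checking each word:
  'dot' -> no
  'map' -> no
  'red' -> no
  'hat' -> no
  'bed' -> no
  'pin' -> no
Matches: []
Count: 0

0


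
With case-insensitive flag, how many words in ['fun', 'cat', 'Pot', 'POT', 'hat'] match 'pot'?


Case-insensitive matching: compare each word's lowercase form to 'pot'.
  'fun' -> lower='fun' -> no
  'cat' -> lower='cat' -> no
  'Pot' -> lower='pot' -> MATCH
  'POT' -> lower='pot' -> MATCH
  'hat' -> lower='hat' -> no
Matches: ['Pot', 'POT']
Count: 2

2


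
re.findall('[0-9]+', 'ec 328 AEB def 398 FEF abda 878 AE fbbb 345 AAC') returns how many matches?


Pattern '[0-9]+' finds one or more digits.
Text: 'ec 328 AEB def 398 FEF abda 878 AE fbbb 345 AAC'
Scanning for matches:
  Match 1: '328'
  Match 2: '398'
  Match 3: '878'
  Match 4: '345'
Total matches: 4

4


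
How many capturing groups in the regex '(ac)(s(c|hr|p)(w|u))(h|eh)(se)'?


To count capturing groups, count each '(' that starts a group.
Pattern: '(ac)(s(c|hr|p)(w|u))(h|eh)(se)'
Walking through the pattern:
  Position 0: '(' -> group #1
  Position 4: '(' -> group #2
  Position 6: '(' -> group #3
  Position 14: '(' -> group #4
  Position 20: '(' -> group #5
  Position 26: '(' -> group #6
Total capturing groups: 6

6


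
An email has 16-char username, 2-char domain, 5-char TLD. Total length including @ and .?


An email address has format: username@domain.tld
Username length: 16
'@' character: 1
Domain length: 2
'.' character: 1
TLD length: 5
Total = 16 + 1 + 2 + 1 + 5 = 25

25


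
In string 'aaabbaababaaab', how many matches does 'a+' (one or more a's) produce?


Pattern 'a+' matches one or more consecutive a's.
String: 'aaabbaababaaab'
Scanning for runs of a:
  Match 1: 'aaa' (length 3)
  Match 2: 'aa' (length 2)
  Match 3: 'a' (length 1)
  Match 4: 'aaa' (length 3)
Total matches: 4

4


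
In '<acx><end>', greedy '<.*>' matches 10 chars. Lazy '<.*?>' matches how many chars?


Greedy '<.*>' tries to match as MUCH as possible.
Lazy '<.*?>' tries to match as LITTLE as possible.

String: '<acx><end>'
Greedy '<.*>' starts at first '<' and extends to the LAST '>': '<acx><end>' (10 chars)
Lazy '<.*?>' starts at first '<' and stops at the FIRST '>': '<acx>' (5 chars)

5


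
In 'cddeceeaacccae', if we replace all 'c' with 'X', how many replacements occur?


re.sub('c', 'X', text) replaces every occurrence of 'c' with 'X'.
Text: 'cddeceeaacccae'
Scanning for 'c':
  pos 0: 'c' -> replacement #1
  pos 4: 'c' -> replacement #2
  pos 9: 'c' -> replacement #3
  pos 10: 'c' -> replacement #4
  pos 11: 'c' -> replacement #5
Total replacements: 5

5


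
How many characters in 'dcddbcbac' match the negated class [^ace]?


Negated class [^ace] matches any char NOT in {a, c, e}
Scanning 'dcddbcbac':
  pos 0: 'd' -> MATCH
  pos 1: 'c' -> no (excluded)
  pos 2: 'd' -> MATCH
  pos 3: 'd' -> MATCH
  pos 4: 'b' -> MATCH
  pos 5: 'c' -> no (excluded)
  pos 6: 'b' -> MATCH
  pos 7: 'a' -> no (excluded)
  pos 8: 'c' -> no (excluded)
Total matches: 5

5


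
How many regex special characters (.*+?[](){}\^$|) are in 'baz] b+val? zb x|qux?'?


Regex special characters are: . * + ? [ ] ( ) { } \ ^ $ |
Scanning 'baz] b+val? zb x|qux?':
  pos 3: ']' -> SPECIAL
  pos 6: '+' -> SPECIAL
  pos 10: '?' -> SPECIAL
  pos 16: '|' -> SPECIAL
  pos 20: '?' -> SPECIAL
Special chars found: [']', '+', '?', '|', '?']
Total: 5

5


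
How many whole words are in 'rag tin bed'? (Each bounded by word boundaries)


Word boundaries (\b) mark the start/end of each word.
Text: 'rag tin bed'
Splitting by whitespace:
  Word 1: 'rag'
  Word 2: 'tin'
  Word 3: 'bed'
Total whole words: 3

3


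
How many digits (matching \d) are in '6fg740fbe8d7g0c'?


\d matches any digit 0-9.
Scanning '6fg740fbe8d7g0c':
  pos 0: '6' -> DIGIT
  pos 3: '7' -> DIGIT
  pos 4: '4' -> DIGIT
  pos 5: '0' -> DIGIT
  pos 9: '8' -> DIGIT
  pos 11: '7' -> DIGIT
  pos 13: '0' -> DIGIT
Digits found: ['6', '7', '4', '0', '8', '7', '0']
Total: 7

7


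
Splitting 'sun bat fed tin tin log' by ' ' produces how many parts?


Splitting by ' ' breaks the string at each occurrence of the separator.
Text: 'sun bat fed tin tin log'
Parts after split:
  Part 1: 'sun'
  Part 2: 'bat'
  Part 3: 'fed'
  Part 4: 'tin'
  Part 5: 'tin'
  Part 6: 'log'
Total parts: 6

6


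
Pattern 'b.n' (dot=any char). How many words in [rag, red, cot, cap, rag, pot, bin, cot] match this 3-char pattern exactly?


Pattern 'b.n' means: starts with 'b', any single char, ends with 'n'.
Checking each word (must be exactly 3 chars):
  'rag' (len=3): no
  'red' (len=3): no
  'cot' (len=3): no
  'cap' (len=3): no
  'rag' (len=3): no
  'pot' (len=3): no
  'bin' (len=3): MATCH
  'cot' (len=3): no
Matching words: ['bin']
Total: 1

1


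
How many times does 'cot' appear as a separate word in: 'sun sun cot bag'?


Scanning each word for exact match 'cot':
  Word 1: 'sun' -> no
  Word 2: 'sun' -> no
  Word 3: 'cot' -> MATCH
  Word 4: 'bag' -> no
Total matches: 1

1


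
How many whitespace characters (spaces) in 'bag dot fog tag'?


\s matches whitespace characters (spaces, tabs, etc.).
Text: 'bag dot fog tag'
This text has 4 words separated by spaces.
Number of spaces = number of words - 1 = 4 - 1 = 3

3


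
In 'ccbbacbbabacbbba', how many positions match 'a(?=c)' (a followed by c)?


Lookahead 'a(?=c)' matches 'a' only when followed by 'c'.
String: 'ccbbacbbabacbbba'
Checking each position where char is 'a':
  pos 4: 'a' -> MATCH (next='c')
  pos 8: 'a' -> no (next='b')
  pos 10: 'a' -> MATCH (next='c')
Matching positions: [4, 10]
Count: 2

2


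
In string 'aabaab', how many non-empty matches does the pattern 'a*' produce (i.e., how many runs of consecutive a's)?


Pattern 'a*' matches zero or more a's. We want non-empty runs of consecutive a's.
String: 'aabaab'
Walking through the string to find runs of a's:
  Run 1: positions 0-1 -> 'aa'
  Run 2: positions 3-4 -> 'aa'
Non-empty runs found: ['aa', 'aa']
Count: 2

2


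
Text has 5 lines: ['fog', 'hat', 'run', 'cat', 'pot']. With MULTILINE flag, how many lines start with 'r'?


With MULTILINE flag, ^ matches the start of each line.
Lines: ['fog', 'hat', 'run', 'cat', 'pot']
Checking which lines start with 'r':
  Line 1: 'fog' -> no
  Line 2: 'hat' -> no
  Line 3: 'run' -> MATCH
  Line 4: 'cat' -> no
  Line 5: 'pot' -> no
Matching lines: ['run']
Count: 1

1


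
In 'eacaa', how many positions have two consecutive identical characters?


Looking for consecutive identical characters in 'eacaa':
  pos 0-1: 'e' vs 'a' -> different
  pos 1-2: 'a' vs 'c' -> different
  pos 2-3: 'c' vs 'a' -> different
  pos 3-4: 'a' vs 'a' -> MATCH ('aa')
Consecutive identical pairs: ['aa']
Count: 1

1


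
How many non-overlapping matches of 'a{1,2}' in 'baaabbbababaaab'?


Pattern 'a{1,2}' matches between 1 and 2 consecutive a's (greedy).
String: 'baaabbbababaaab'
Finding runs of a's and applying greedy matching:
  Run at pos 1: 'aaa' (length 3)
  Run at pos 7: 'a' (length 1)
  Run at pos 9: 'a' (length 1)
  Run at pos 11: 'aaa' (length 3)
Matches: ['aa', 'a', 'a', 'a', 'aa', 'a']
Count: 6

6


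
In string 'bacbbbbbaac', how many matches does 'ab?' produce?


Pattern 'ab?' matches 'a' optionally followed by 'b'.
String: 'bacbbbbbaac'
Scanning left to right for 'a' then checking next char:
  Match 1: 'a' (a not followed by b)
  Match 2: 'a' (a not followed by b)
  Match 3: 'a' (a not followed by b)
Total matches: 3

3


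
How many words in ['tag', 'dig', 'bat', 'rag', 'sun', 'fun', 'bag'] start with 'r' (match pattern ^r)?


Pattern ^r anchors to start of word. Check which words begin with 'r':
  'tag' -> no
  'dig' -> no
  'bat' -> no
  'rag' -> MATCH (starts with 'r')
  'sun' -> no
  'fun' -> no
  'bag' -> no
Matching words: ['rag']
Count: 1

1


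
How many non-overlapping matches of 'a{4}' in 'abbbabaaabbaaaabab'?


Pattern 'a{4}' matches exactly 4 consecutive a's (greedy, non-overlapping).
String: 'abbbabaaabbaaaabab'
Scanning for runs of a's:
  Run at pos 0: 'a' (length 1) -> 0 match(es)
  Run at pos 4: 'a' (length 1) -> 0 match(es)
  Run at pos 6: 'aaa' (length 3) -> 0 match(es)
  Run at pos 11: 'aaaa' (length 4) -> 1 match(es)
  Run at pos 16: 'a' (length 1) -> 0 match(es)
Matches found: ['aaaa']
Total: 1

1


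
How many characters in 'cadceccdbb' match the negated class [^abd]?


Negated class [^abd] matches any char NOT in {a, b, d}
Scanning 'cadceccdbb':
  pos 0: 'c' -> MATCH
  pos 1: 'a' -> no (excluded)
  pos 2: 'd' -> no (excluded)
  pos 3: 'c' -> MATCH
  pos 4: 'e' -> MATCH
  pos 5: 'c' -> MATCH
  pos 6: 'c' -> MATCH
  pos 7: 'd' -> no (excluded)
  pos 8: 'b' -> no (excluded)
  pos 9: 'b' -> no (excluded)
Total matches: 5

5


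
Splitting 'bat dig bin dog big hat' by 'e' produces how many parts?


Splitting by 'e' breaks the string at each occurrence of the separator.
Text: 'bat dig bin dog big hat'
Parts after split:
  Part 1: 'bat dig bin dog big hat'
Total parts: 1

1


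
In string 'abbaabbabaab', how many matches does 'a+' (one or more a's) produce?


Pattern 'a+' matches one or more consecutive a's.
String: 'abbaabbabaab'
Scanning for runs of a:
  Match 1: 'a' (length 1)
  Match 2: 'aa' (length 2)
  Match 3: 'a' (length 1)
  Match 4: 'aa' (length 2)
Total matches: 4

4


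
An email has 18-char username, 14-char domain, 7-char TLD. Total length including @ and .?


An email address has format: username@domain.tld
Username length: 18
'@' character: 1
Domain length: 14
'.' character: 1
TLD length: 7
Total = 18 + 1 + 14 + 1 + 7 = 41

41


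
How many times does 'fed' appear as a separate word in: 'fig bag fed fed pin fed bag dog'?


Scanning each word for exact match 'fed':
  Word 1: 'fig' -> no
  Word 2: 'bag' -> no
  Word 3: 'fed' -> MATCH
  Word 4: 'fed' -> MATCH
  Word 5: 'pin' -> no
  Word 6: 'fed' -> MATCH
  Word 7: 'bag' -> no
  Word 8: 'dog' -> no
Total matches: 3

3


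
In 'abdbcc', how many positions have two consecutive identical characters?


Looking for consecutive identical characters in 'abdbcc':
  pos 0-1: 'a' vs 'b' -> different
  pos 1-2: 'b' vs 'd' -> different
  pos 2-3: 'd' vs 'b' -> different
  pos 3-4: 'b' vs 'c' -> different
  pos 4-5: 'c' vs 'c' -> MATCH ('cc')
Consecutive identical pairs: ['cc']
Count: 1

1


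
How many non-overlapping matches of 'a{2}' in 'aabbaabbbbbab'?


Pattern 'a{2}' matches exactly 2 consecutive a's (greedy, non-overlapping).
String: 'aabbaabbbbbab'
Scanning for runs of a's:
  Run at pos 0: 'aa' (length 2) -> 1 match(es)
  Run at pos 4: 'aa' (length 2) -> 1 match(es)
  Run at pos 11: 'a' (length 1) -> 0 match(es)
Matches found: ['aa', 'aa']
Total: 2

2


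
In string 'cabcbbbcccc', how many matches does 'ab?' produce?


Pattern 'ab?' matches 'a' optionally followed by 'b'.
String: 'cabcbbbcccc'
Scanning left to right for 'a' then checking next char:
  Match 1: 'ab' (a followed by b)
Total matches: 1

1


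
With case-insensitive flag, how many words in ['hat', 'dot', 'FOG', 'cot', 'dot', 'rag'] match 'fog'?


Case-insensitive matching: compare each word's lowercase form to 'fog'.
  'hat' -> lower='hat' -> no
  'dot' -> lower='dot' -> no
  'FOG' -> lower='fog' -> MATCH
  'cot' -> lower='cot' -> no
  'dot' -> lower='dot' -> no
  'rag' -> lower='rag' -> no
Matches: ['FOG']
Count: 1

1


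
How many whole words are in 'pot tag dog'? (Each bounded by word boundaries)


Word boundaries (\b) mark the start/end of each word.
Text: 'pot tag dog'
Splitting by whitespace:
  Word 1: 'pot'
  Word 2: 'tag'
  Word 3: 'dog'
Total whole words: 3

3


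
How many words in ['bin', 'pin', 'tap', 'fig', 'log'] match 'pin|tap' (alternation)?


Alternation 'pin|tap' matches either 'pin' or 'tap'.
Checking each word:
  'bin' -> no
  'pin' -> MATCH
  'tap' -> MATCH
  'fig' -> no
  'log' -> no
Matches: ['pin', 'tap']
Count: 2

2


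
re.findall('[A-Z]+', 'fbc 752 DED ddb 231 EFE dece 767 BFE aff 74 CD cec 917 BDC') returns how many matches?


Pattern '[A-Z]+' finds one or more uppercase letters.
Text: 'fbc 752 DED ddb 231 EFE dece 767 BFE aff 74 CD cec 917 BDC'
Scanning for matches:
  Match 1: 'DED'
  Match 2: 'EFE'
  Match 3: 'BFE'
  Match 4: 'CD'
  Match 5: 'BDC'
Total matches: 5

5


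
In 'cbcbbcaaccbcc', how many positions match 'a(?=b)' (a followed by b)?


Lookahead 'a(?=b)' matches 'a' only when followed by 'b'.
String: 'cbcbbcaaccbcc'
Checking each position where char is 'a':
  pos 6: 'a' -> no (next='a')
  pos 7: 'a' -> no (next='c')
Matching positions: []
Count: 0

0


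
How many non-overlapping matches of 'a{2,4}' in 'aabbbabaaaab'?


Pattern 'a{2,4}' matches between 2 and 4 consecutive a's (greedy).
String: 'aabbbabaaaab'
Finding runs of a's and applying greedy matching:
  Run at pos 0: 'aa' (length 2)
  Run at pos 5: 'a' (length 1)
  Run at pos 7: 'aaaa' (length 4)
Matches: ['aa', 'aaaa']
Count: 2

2


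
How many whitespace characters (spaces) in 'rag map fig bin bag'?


\s matches whitespace characters (spaces, tabs, etc.).
Text: 'rag map fig bin bag'
This text has 5 words separated by spaces.
Number of spaces = number of words - 1 = 5 - 1 = 4

4


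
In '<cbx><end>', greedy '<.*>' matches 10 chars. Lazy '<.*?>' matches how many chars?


Greedy '<.*>' tries to match as MUCH as possible.
Lazy '<.*?>' tries to match as LITTLE as possible.

String: '<cbx><end>'
Greedy '<.*>' starts at first '<' and extends to the LAST '>': '<cbx><end>' (10 chars)
Lazy '<.*?>' starts at first '<' and stops at the FIRST '>': '<cbx>' (5 chars)

5


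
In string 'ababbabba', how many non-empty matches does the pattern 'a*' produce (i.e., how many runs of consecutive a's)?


Pattern 'a*' matches zero or more a's. We want non-empty runs of consecutive a's.
String: 'ababbabba'
Walking through the string to find runs of a's:
  Run 1: positions 0-0 -> 'a'
  Run 2: positions 2-2 -> 'a'
  Run 3: positions 5-5 -> 'a'
  Run 4: positions 8-8 -> 'a'
Non-empty runs found: ['a', 'a', 'a', 'a']
Count: 4

4


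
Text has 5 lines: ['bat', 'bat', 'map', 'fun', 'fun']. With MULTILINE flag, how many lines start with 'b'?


With MULTILINE flag, ^ matches the start of each line.
Lines: ['bat', 'bat', 'map', 'fun', 'fun']
Checking which lines start with 'b':
  Line 1: 'bat' -> MATCH
  Line 2: 'bat' -> MATCH
  Line 3: 'map' -> no
  Line 4: 'fun' -> no
  Line 5: 'fun' -> no
Matching lines: ['bat', 'bat']
Count: 2

2


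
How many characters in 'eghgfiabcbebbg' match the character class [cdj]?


Character class [cdj] matches any of: {c, d, j}
Scanning string 'eghgfiabcbebbg' character by character:
  pos 0: 'e' -> no
  pos 1: 'g' -> no
  pos 2: 'h' -> no
  pos 3: 'g' -> no
  pos 4: 'f' -> no
  pos 5: 'i' -> no
  pos 6: 'a' -> no
  pos 7: 'b' -> no
  pos 8: 'c' -> MATCH
  pos 9: 'b' -> no
  pos 10: 'e' -> no
  pos 11: 'b' -> no
  pos 12: 'b' -> no
  pos 13: 'g' -> no
Total matches: 1

1


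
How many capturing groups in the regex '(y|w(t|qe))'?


To count capturing groups, count each '(' that starts a group.
Pattern: '(y|w(t|qe))'
Walking through the pattern:
  Position 0: '(' -> group #1
  Position 4: '(' -> group #2
Total capturing groups: 2

2


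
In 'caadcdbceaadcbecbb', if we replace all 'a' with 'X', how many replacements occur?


re.sub('a', 'X', text) replaces every occurrence of 'a' with 'X'.
Text: 'caadcdbceaadcbecbb'
Scanning for 'a':
  pos 1: 'a' -> replacement #1
  pos 2: 'a' -> replacement #2
  pos 9: 'a' -> replacement #3
  pos 10: 'a' -> replacement #4
Total replacements: 4

4


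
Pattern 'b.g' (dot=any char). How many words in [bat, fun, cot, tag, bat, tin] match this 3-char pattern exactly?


Pattern 'b.g' means: starts with 'b', any single char, ends with 'g'.
Checking each word (must be exactly 3 chars):
  'bat' (len=3): no
  'fun' (len=3): no
  'cot' (len=3): no
  'tag' (len=3): no
  'bat' (len=3): no
  'tin' (len=3): no
Matching words: []
Total: 0

0


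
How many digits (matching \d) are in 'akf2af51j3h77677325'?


\d matches any digit 0-9.
Scanning 'akf2af51j3h77677325':
  pos 3: '2' -> DIGIT
  pos 6: '5' -> DIGIT
  pos 7: '1' -> DIGIT
  pos 9: '3' -> DIGIT
  pos 11: '7' -> DIGIT
  pos 12: '7' -> DIGIT
  pos 13: '6' -> DIGIT
  pos 14: '7' -> DIGIT
  pos 15: '7' -> DIGIT
  pos 16: '3' -> DIGIT
  pos 17: '2' -> DIGIT
  pos 18: '5' -> DIGIT
Digits found: ['2', '5', '1', '3', '7', '7', '6', '7', '7', '3', '2', '5']
Total: 12

12


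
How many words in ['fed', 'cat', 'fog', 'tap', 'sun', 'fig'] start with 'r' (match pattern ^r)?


Pattern ^r anchors to start of word. Check which words begin with 'r':
  'fed' -> no
  'cat' -> no
  'fog' -> no
  'tap' -> no
  'sun' -> no
  'fig' -> no
Matching words: []
Count: 0

0


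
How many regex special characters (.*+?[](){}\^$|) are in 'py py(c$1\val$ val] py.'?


Regex special characters are: . * + ? [ ] ( ) { } \ ^ $ |
Scanning 'py py(c$1\val$ val] py.':
  pos 5: '(' -> SPECIAL
  pos 7: '$' -> SPECIAL
  pos 9: '\' -> SPECIAL
  pos 13: '$' -> SPECIAL
  pos 18: ']' -> SPECIAL
  pos 22: '.' -> SPECIAL
Special chars found: ['(', '$', '\\', '$', ']', '.']
Total: 6

6


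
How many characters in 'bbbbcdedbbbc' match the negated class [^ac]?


Negated class [^ac] matches any char NOT in {a, c}
Scanning 'bbbbcdedbbbc':
  pos 0: 'b' -> MATCH
  pos 1: 'b' -> MATCH
  pos 2: 'b' -> MATCH
  pos 3: 'b' -> MATCH
  pos 4: 'c' -> no (excluded)
  pos 5: 'd' -> MATCH
  pos 6: 'e' -> MATCH
  pos 7: 'd' -> MATCH
  pos 8: 'b' -> MATCH
  pos 9: 'b' -> MATCH
  pos 10: 'b' -> MATCH
  pos 11: 'c' -> no (excluded)
Total matches: 10

10


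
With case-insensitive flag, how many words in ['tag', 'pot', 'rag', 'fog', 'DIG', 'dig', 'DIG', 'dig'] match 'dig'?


Case-insensitive matching: compare each word's lowercase form to 'dig'.
  'tag' -> lower='tag' -> no
  'pot' -> lower='pot' -> no
  'rag' -> lower='rag' -> no
  'fog' -> lower='fog' -> no
  'DIG' -> lower='dig' -> MATCH
  'dig' -> lower='dig' -> MATCH
  'DIG' -> lower='dig' -> MATCH
  'dig' -> lower='dig' -> MATCH
Matches: ['DIG', 'dig', 'DIG', 'dig']
Count: 4

4


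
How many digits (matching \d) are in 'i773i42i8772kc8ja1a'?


\d matches any digit 0-9.
Scanning 'i773i42i8772kc8ja1a':
  pos 1: '7' -> DIGIT
  pos 2: '7' -> DIGIT
  pos 3: '3' -> DIGIT
  pos 5: '4' -> DIGIT
  pos 6: '2' -> DIGIT
  pos 8: '8' -> DIGIT
  pos 9: '7' -> DIGIT
  pos 10: '7' -> DIGIT
  pos 11: '2' -> DIGIT
  pos 14: '8' -> DIGIT
  pos 17: '1' -> DIGIT
Digits found: ['7', '7', '3', '4', '2', '8', '7', '7', '2', '8', '1']
Total: 11

11


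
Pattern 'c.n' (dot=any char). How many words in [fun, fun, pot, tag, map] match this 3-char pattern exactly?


Pattern 'c.n' means: starts with 'c', any single char, ends with 'n'.
Checking each word (must be exactly 3 chars):
  'fun' (len=3): no
  'fun' (len=3): no
  'pot' (len=3): no
  'tag' (len=3): no
  'map' (len=3): no
Matching words: []
Total: 0

0


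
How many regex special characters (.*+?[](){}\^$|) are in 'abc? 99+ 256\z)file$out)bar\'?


Regex special characters are: . * + ? [ ] ( ) { } \ ^ $ |
Scanning 'abc? 99+ 256\z)file$out)bar\':
  pos 3: '?' -> SPECIAL
  pos 7: '+' -> SPECIAL
  pos 12: '\' -> SPECIAL
  pos 14: ')' -> SPECIAL
  pos 19: '$' -> SPECIAL
  pos 23: ')' -> SPECIAL
  pos 27: '\' -> SPECIAL
Special chars found: ['?', '+', '\\', ')', '$', ')', '\\']
Total: 7

7


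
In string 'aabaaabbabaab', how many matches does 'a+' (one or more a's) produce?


Pattern 'a+' matches one or more consecutive a's.
String: 'aabaaabbabaab'
Scanning for runs of a:
  Match 1: 'aa' (length 2)
  Match 2: 'aaa' (length 3)
  Match 3: 'a' (length 1)
  Match 4: 'aa' (length 2)
Total matches: 4

4


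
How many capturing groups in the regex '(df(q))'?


To count capturing groups, count each '(' that starts a group.
Pattern: '(df(q))'
Walking through the pattern:
  Position 0: '(' -> group #1
  Position 3: '(' -> group #2
Total capturing groups: 2

2


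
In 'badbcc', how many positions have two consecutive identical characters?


Looking for consecutive identical characters in 'badbcc':
  pos 0-1: 'b' vs 'a' -> different
  pos 1-2: 'a' vs 'd' -> different
  pos 2-3: 'd' vs 'b' -> different
  pos 3-4: 'b' vs 'c' -> different
  pos 4-5: 'c' vs 'c' -> MATCH ('cc')
Consecutive identical pairs: ['cc']
Count: 1

1


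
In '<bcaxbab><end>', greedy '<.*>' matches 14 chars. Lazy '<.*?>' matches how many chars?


Greedy '<.*>' tries to match as MUCH as possible.
Lazy '<.*?>' tries to match as LITTLE as possible.

String: '<bcaxbab><end>'
Greedy '<.*>' starts at first '<' and extends to the LAST '>': '<bcaxbab><end>' (14 chars)
Lazy '<.*?>' starts at first '<' and stops at the FIRST '>': '<bcaxbab>' (9 chars)

9


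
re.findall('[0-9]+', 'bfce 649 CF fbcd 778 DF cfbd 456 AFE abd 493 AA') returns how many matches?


Pattern '[0-9]+' finds one or more digits.
Text: 'bfce 649 CF fbcd 778 DF cfbd 456 AFE abd 493 AA'
Scanning for matches:
  Match 1: '649'
  Match 2: '778'
  Match 3: '456'
  Match 4: '493'
Total matches: 4

4


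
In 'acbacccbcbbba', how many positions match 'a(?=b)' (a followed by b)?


Lookahead 'a(?=b)' matches 'a' only when followed by 'b'.
String: 'acbacccbcbbba'
Checking each position where char is 'a':
  pos 0: 'a' -> no (next='c')
  pos 3: 'a' -> no (next='c')
Matching positions: []
Count: 0

0


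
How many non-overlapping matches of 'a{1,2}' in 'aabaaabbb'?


Pattern 'a{1,2}' matches between 1 and 2 consecutive a's (greedy).
String: 'aabaaabbb'
Finding runs of a's and applying greedy matching:
  Run at pos 0: 'aa' (length 2)
  Run at pos 3: 'aaa' (length 3)
Matches: ['aa', 'aa', 'a']
Count: 3

3


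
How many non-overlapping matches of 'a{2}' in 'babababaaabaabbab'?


Pattern 'a{2}' matches exactly 2 consecutive a's (greedy, non-overlapping).
String: 'babababaaabaabbab'
Scanning for runs of a's:
  Run at pos 1: 'a' (length 1) -> 0 match(es)
  Run at pos 3: 'a' (length 1) -> 0 match(es)
  Run at pos 5: 'a' (length 1) -> 0 match(es)
  Run at pos 7: 'aaa' (length 3) -> 1 match(es)
  Run at pos 11: 'aa' (length 2) -> 1 match(es)
  Run at pos 15: 'a' (length 1) -> 0 match(es)
Matches found: ['aa', 'aa']
Total: 2

2


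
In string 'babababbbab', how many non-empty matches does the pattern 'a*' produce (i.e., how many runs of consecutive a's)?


Pattern 'a*' matches zero or more a's. We want non-empty runs of consecutive a's.
String: 'babababbbab'
Walking through the string to find runs of a's:
  Run 1: positions 1-1 -> 'a'
  Run 2: positions 3-3 -> 'a'
  Run 3: positions 5-5 -> 'a'
  Run 4: positions 9-9 -> 'a'
Non-empty runs found: ['a', 'a', 'a', 'a']
Count: 4

4


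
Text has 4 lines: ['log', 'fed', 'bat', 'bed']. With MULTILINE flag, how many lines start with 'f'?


With MULTILINE flag, ^ matches the start of each line.
Lines: ['log', 'fed', 'bat', 'bed']
Checking which lines start with 'f':
  Line 1: 'log' -> no
  Line 2: 'fed' -> MATCH
  Line 3: 'bat' -> no
  Line 4: 'bed' -> no
Matching lines: ['fed']
Count: 1

1


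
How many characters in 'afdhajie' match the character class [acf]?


Character class [acf] matches any of: {a, c, f}
Scanning string 'afdhajie' character by character:
  pos 0: 'a' -> MATCH
  pos 1: 'f' -> MATCH
  pos 2: 'd' -> no
  pos 3: 'h' -> no
  pos 4: 'a' -> MATCH
  pos 5: 'j' -> no
  pos 6: 'i' -> no
  pos 7: 'e' -> no
Total matches: 3

3


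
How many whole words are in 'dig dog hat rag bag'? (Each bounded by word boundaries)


Word boundaries (\b) mark the start/end of each word.
Text: 'dig dog hat rag bag'
Splitting by whitespace:
  Word 1: 'dig'
  Word 2: 'dog'
  Word 3: 'hat'
  Word 4: 'rag'
  Word 5: 'bag'
Total whole words: 5

5


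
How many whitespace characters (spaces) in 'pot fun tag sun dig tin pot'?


\s matches whitespace characters (spaces, tabs, etc.).
Text: 'pot fun tag sun dig tin pot'
This text has 7 words separated by spaces.
Number of spaces = number of words - 1 = 7 - 1 = 6

6


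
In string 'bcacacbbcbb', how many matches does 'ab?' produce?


Pattern 'ab?' matches 'a' optionally followed by 'b'.
String: 'bcacacbbcbb'
Scanning left to right for 'a' then checking next char:
  Match 1: 'a' (a not followed by b)
  Match 2: 'a' (a not followed by b)
Total matches: 2

2


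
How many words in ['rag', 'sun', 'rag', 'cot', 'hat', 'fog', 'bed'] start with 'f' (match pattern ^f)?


Pattern ^f anchors to start of word. Check which words begin with 'f':
  'rag' -> no
  'sun' -> no
  'rag' -> no
  'cot' -> no
  'hat' -> no
  'fog' -> MATCH (starts with 'f')
  'bed' -> no
Matching words: ['fog']
Count: 1

1


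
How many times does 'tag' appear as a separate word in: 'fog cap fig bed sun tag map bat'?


Scanning each word for exact match 'tag':
  Word 1: 'fog' -> no
  Word 2: 'cap' -> no
  Word 3: 'fig' -> no
  Word 4: 'bed' -> no
  Word 5: 'sun' -> no
  Word 6: 'tag' -> MATCH
  Word 7: 'map' -> no
  Word 8: 'bat' -> no
Total matches: 1

1


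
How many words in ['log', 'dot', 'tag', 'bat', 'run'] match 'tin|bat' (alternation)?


Alternation 'tin|bat' matches either 'tin' or 'bat'.
Checking each word:
  'log' -> no
  'dot' -> no
  'tag' -> no
  'bat' -> MATCH
  'run' -> no
Matches: ['bat']
Count: 1

1


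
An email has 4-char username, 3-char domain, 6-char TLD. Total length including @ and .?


An email address has format: username@domain.tld
Username length: 4
'@' character: 1
Domain length: 3
'.' character: 1
TLD length: 6
Total = 4 + 1 + 3 + 1 + 6 = 15

15


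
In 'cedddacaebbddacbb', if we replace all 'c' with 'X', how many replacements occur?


re.sub('c', 'X', text) replaces every occurrence of 'c' with 'X'.
Text: 'cedddacaebbddacbb'
Scanning for 'c':
  pos 0: 'c' -> replacement #1
  pos 6: 'c' -> replacement #2
  pos 14: 'c' -> replacement #3
Total replacements: 3

3


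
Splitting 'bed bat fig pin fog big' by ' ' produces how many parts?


Splitting by ' ' breaks the string at each occurrence of the separator.
Text: 'bed bat fig pin fog big'
Parts after split:
  Part 1: 'bed'
  Part 2: 'bat'
  Part 3: 'fig'
  Part 4: 'pin'
  Part 5: 'fog'
  Part 6: 'big'
Total parts: 6

6


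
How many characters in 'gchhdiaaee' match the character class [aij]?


Character class [aij] matches any of: {a, i, j}
Scanning string 'gchhdiaaee' character by character:
  pos 0: 'g' -> no
  pos 1: 'c' -> no
  pos 2: 'h' -> no
  pos 3: 'h' -> no
  pos 4: 'd' -> no
  pos 5: 'i' -> MATCH
  pos 6: 'a' -> MATCH
  pos 7: 'a' -> MATCH
  pos 8: 'e' -> no
  pos 9: 'e' -> no
Total matches: 3

3


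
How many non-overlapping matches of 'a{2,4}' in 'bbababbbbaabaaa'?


Pattern 'a{2,4}' matches between 2 and 4 consecutive a's (greedy).
String: 'bbababbbbaabaaa'
Finding runs of a's and applying greedy matching:
  Run at pos 2: 'a' (length 1)
  Run at pos 4: 'a' (length 1)
  Run at pos 9: 'aa' (length 2)
  Run at pos 12: 'aaa' (length 3)
Matches: ['aa', 'aaa']
Count: 2

2


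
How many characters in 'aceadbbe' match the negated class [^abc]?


Negated class [^abc] matches any char NOT in {a, b, c}
Scanning 'aceadbbe':
  pos 0: 'a' -> no (excluded)
  pos 1: 'c' -> no (excluded)
  pos 2: 'e' -> MATCH
  pos 3: 'a' -> no (excluded)
  pos 4: 'd' -> MATCH
  pos 5: 'b' -> no (excluded)
  pos 6: 'b' -> no (excluded)
  pos 7: 'e' -> MATCH
Total matches: 3

3


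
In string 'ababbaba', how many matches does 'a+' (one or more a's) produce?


Pattern 'a+' matches one or more consecutive a's.
String: 'ababbaba'
Scanning for runs of a:
  Match 1: 'a' (length 1)
  Match 2: 'a' (length 1)
  Match 3: 'a' (length 1)
  Match 4: 'a' (length 1)
Total matches: 4

4


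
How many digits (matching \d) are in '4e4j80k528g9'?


\d matches any digit 0-9.
Scanning '4e4j80k528g9':
  pos 0: '4' -> DIGIT
  pos 2: '4' -> DIGIT
  pos 4: '8' -> DIGIT
  pos 5: '0' -> DIGIT
  pos 7: '5' -> DIGIT
  pos 8: '2' -> DIGIT
  pos 9: '8' -> DIGIT
  pos 11: '9' -> DIGIT
Digits found: ['4', '4', '8', '0', '5', '2', '8', '9']
Total: 8

8


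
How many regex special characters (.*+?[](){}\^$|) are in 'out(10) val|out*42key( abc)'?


Regex special characters are: . * + ? [ ] ( ) { } \ ^ $ |
Scanning 'out(10) val|out*42key( abc)':
  pos 3: '(' -> SPECIAL
  pos 6: ')' -> SPECIAL
  pos 11: '|' -> SPECIAL
  pos 15: '*' -> SPECIAL
  pos 21: '(' -> SPECIAL
  pos 26: ')' -> SPECIAL
Special chars found: ['(', ')', '|', '*', '(', ')']
Total: 6

6


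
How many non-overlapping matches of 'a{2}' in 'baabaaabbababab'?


Pattern 'a{2}' matches exactly 2 consecutive a's (greedy, non-overlapping).
String: 'baabaaabbababab'
Scanning for runs of a's:
  Run at pos 1: 'aa' (length 2) -> 1 match(es)
  Run at pos 4: 'aaa' (length 3) -> 1 match(es)
  Run at pos 9: 'a' (length 1) -> 0 match(es)
  Run at pos 11: 'a' (length 1) -> 0 match(es)
  Run at pos 13: 'a' (length 1) -> 0 match(es)
Matches found: ['aa', 'aa']
Total: 2

2


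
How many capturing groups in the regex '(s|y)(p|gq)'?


To count capturing groups, count each '(' that starts a group.
Pattern: '(s|y)(p|gq)'
Walking through the pattern:
  Position 0: '(' -> group #1
  Position 5: '(' -> group #2
Total capturing groups: 2

2


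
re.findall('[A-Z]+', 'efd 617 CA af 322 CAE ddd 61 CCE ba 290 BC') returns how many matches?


Pattern '[A-Z]+' finds one or more uppercase letters.
Text: 'efd 617 CA af 322 CAE ddd 61 CCE ba 290 BC'
Scanning for matches:
  Match 1: 'CA'
  Match 2: 'CAE'
  Match 3: 'CCE'
  Match 4: 'BC'
Total matches: 4

4


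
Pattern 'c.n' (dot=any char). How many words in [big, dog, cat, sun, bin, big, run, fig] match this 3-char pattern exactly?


Pattern 'c.n' means: starts with 'c', any single char, ends with 'n'.
Checking each word (must be exactly 3 chars):
  'big' (len=3): no
  'dog' (len=3): no
  'cat' (len=3): no
  'sun' (len=3): no
  'bin' (len=3): no
  'big' (len=3): no
  'run' (len=3): no
  'fig' (len=3): no
Matching words: []
Total: 0

0


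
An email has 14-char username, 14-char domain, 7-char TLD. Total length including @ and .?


An email address has format: username@domain.tld
Username length: 14
'@' character: 1
Domain length: 14
'.' character: 1
TLD length: 7
Total = 14 + 1 + 14 + 1 + 7 = 37

37


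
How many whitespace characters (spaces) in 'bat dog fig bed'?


\s matches whitespace characters (spaces, tabs, etc.).
Text: 'bat dog fig bed'
This text has 4 words separated by spaces.
Number of spaces = number of words - 1 = 4 - 1 = 3

3


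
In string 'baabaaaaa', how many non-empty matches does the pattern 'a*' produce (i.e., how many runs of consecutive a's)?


Pattern 'a*' matches zero or more a's. We want non-empty runs of consecutive a's.
String: 'baabaaaaa'
Walking through the string to find runs of a's:
  Run 1: positions 1-2 -> 'aa'
  Run 2: positions 4-8 -> 'aaaaa'
Non-empty runs found: ['aa', 'aaaaa']
Count: 2

2


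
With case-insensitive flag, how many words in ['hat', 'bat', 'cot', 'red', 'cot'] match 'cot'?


Case-insensitive matching: compare each word's lowercase form to 'cot'.
  'hat' -> lower='hat' -> no
  'bat' -> lower='bat' -> no
  'cot' -> lower='cot' -> MATCH
  'red' -> lower='red' -> no
  'cot' -> lower='cot' -> MATCH
Matches: ['cot', 'cot']
Count: 2

2


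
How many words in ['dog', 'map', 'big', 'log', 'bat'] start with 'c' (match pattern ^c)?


Pattern ^c anchors to start of word. Check which words begin with 'c':
  'dog' -> no
  'map' -> no
  'big' -> no
  'log' -> no
  'bat' -> no
Matching words: []
Count: 0

0


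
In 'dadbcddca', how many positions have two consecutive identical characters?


Looking for consecutive identical characters in 'dadbcddca':
  pos 0-1: 'd' vs 'a' -> different
  pos 1-2: 'a' vs 'd' -> different
  pos 2-3: 'd' vs 'b' -> different
  pos 3-4: 'b' vs 'c' -> different
  pos 4-5: 'c' vs 'd' -> different
  pos 5-6: 'd' vs 'd' -> MATCH ('dd')
  pos 6-7: 'd' vs 'c' -> different
  pos 7-8: 'c' vs 'a' -> different
Consecutive identical pairs: ['dd']
Count: 1

1


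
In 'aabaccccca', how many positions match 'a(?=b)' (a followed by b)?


Lookahead 'a(?=b)' matches 'a' only when followed by 'b'.
String: 'aabaccccca'
Checking each position where char is 'a':
  pos 0: 'a' -> no (next='a')
  pos 1: 'a' -> MATCH (next='b')
  pos 3: 'a' -> no (next='c')
Matching positions: [1]
Count: 1

1


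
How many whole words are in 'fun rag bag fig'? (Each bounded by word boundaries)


Word boundaries (\b) mark the start/end of each word.
Text: 'fun rag bag fig'
Splitting by whitespace:
  Word 1: 'fun'
  Word 2: 'rag'
  Word 3: 'bag'
  Word 4: 'fig'
Total whole words: 4

4


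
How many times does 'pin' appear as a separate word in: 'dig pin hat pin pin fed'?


Scanning each word for exact match 'pin':
  Word 1: 'dig' -> no
  Word 2: 'pin' -> MATCH
  Word 3: 'hat' -> no
  Word 4: 'pin' -> MATCH
  Word 5: 'pin' -> MATCH
  Word 6: 'fed' -> no
Total matches: 3

3


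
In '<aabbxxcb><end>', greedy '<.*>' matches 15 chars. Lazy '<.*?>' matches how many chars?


Greedy '<.*>' tries to match as MUCH as possible.
Lazy '<.*?>' tries to match as LITTLE as possible.

String: '<aabbxxcb><end>'
Greedy '<.*>' starts at first '<' and extends to the LAST '>': '<aabbxxcb><end>' (15 chars)
Lazy '<.*?>' starts at first '<' and stops at the FIRST '>': '<aabbxxcb>' (10 chars)

10


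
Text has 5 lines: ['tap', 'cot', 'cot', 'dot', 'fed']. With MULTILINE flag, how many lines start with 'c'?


With MULTILINE flag, ^ matches the start of each line.
Lines: ['tap', 'cot', 'cot', 'dot', 'fed']
Checking which lines start with 'c':
  Line 1: 'tap' -> no
  Line 2: 'cot' -> MATCH
  Line 3: 'cot' -> MATCH
  Line 4: 'dot' -> no
  Line 5: 'fed' -> no
Matching lines: ['cot', 'cot']
Count: 2

2


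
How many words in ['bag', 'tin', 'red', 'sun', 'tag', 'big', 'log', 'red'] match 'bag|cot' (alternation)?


Alternation 'bag|cot' matches either 'bag' or 'cot'.
Checking each word:
  'bag' -> MATCH
  'tin' -> no
  'red' -> no
  'sun' -> no
  'tag' -> no
  'big' -> no
  'log' -> no
  'red' -> no
Matches: ['bag']
Count: 1

1


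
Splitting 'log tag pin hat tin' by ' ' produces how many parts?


Splitting by ' ' breaks the string at each occurrence of the separator.
Text: 'log tag pin hat tin'
Parts after split:
  Part 1: 'log'
  Part 2: 'tag'
  Part 3: 'pin'
  Part 4: 'hat'
  Part 5: 'tin'
Total parts: 5

5


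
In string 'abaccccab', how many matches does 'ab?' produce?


Pattern 'ab?' matches 'a' optionally followed by 'b'.
String: 'abaccccab'
Scanning left to right for 'a' then checking next char:
  Match 1: 'ab' (a followed by b)
  Match 2: 'a' (a not followed by b)
  Match 3: 'ab' (a followed by b)
Total matches: 3

3


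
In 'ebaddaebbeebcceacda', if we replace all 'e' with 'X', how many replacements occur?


re.sub('e', 'X', text) replaces every occurrence of 'e' with 'X'.
Text: 'ebaddaebbeebcceacda'
Scanning for 'e':
  pos 0: 'e' -> replacement #1
  pos 6: 'e' -> replacement #2
  pos 9: 'e' -> replacement #3
  pos 10: 'e' -> replacement #4
  pos 14: 'e' -> replacement #5
Total replacements: 5

5


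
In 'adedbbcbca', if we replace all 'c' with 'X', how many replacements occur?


re.sub('c', 'X', text) replaces every occurrence of 'c' with 'X'.
Text: 'adedbbcbca'
Scanning for 'c':
  pos 6: 'c' -> replacement #1
  pos 8: 'c' -> replacement #2
Total replacements: 2

2


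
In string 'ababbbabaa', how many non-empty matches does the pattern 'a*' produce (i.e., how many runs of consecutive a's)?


Pattern 'a*' matches zero or more a's. We want non-empty runs of consecutive a's.
String: 'ababbbabaa'
Walking through the string to find runs of a's:
  Run 1: positions 0-0 -> 'a'
  Run 2: positions 2-2 -> 'a'
  Run 3: positions 6-6 -> 'a'
  Run 4: positions 8-9 -> 'aa'
Non-empty runs found: ['a', 'a', 'a', 'aa']
Count: 4

4


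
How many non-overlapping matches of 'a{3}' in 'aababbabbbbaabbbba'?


Pattern 'a{3}' matches exactly 3 consecutive a's (greedy, non-overlapping).
String: 'aababbabbbbaabbbba'
Scanning for runs of a's:
  Run at pos 0: 'aa' (length 2) -> 0 match(es)
  Run at pos 3: 'a' (length 1) -> 0 match(es)
  Run at pos 6: 'a' (length 1) -> 0 match(es)
  Run at pos 11: 'aa' (length 2) -> 0 match(es)
  Run at pos 17: 'a' (length 1) -> 0 match(es)
Matches found: []
Total: 0

0


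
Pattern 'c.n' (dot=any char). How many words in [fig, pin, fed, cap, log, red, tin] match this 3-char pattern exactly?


Pattern 'c.n' means: starts with 'c', any single char, ends with 'n'.
Checking each word (must be exactly 3 chars):
  'fig' (len=3): no
  'pin' (len=3): no
  'fed' (len=3): no
  'cap' (len=3): no
  'log' (len=3): no
  'red' (len=3): no
  'tin' (len=3): no
Matching words: []
Total: 0

0
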